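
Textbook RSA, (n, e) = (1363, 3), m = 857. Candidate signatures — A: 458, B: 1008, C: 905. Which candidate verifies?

A

Candidate A: Squares mod 1363: 458^1≡458, 458^2≡1225; 3 = 2 + 1, so 458^3 ≡ 1225·458 ≡ 857 (mod 1363)
  → matches m = 857
Candidate B: Squares mod 1363: 1008^1≡1008, 1008^2≡629; 3 = 2 + 1, so 1008^3 ≡ 629·1008 ≡ 237 (mod 1363)
Candidate C: Squares mod 1363: 905^1≡905, 905^2≡1225; 3 = 2 + 1, so 905^3 ≡ 1225·905 ≡ 506 (mod 1363)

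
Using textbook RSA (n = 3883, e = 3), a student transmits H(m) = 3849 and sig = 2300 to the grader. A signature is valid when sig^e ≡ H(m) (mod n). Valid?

no

sig^2 ≡ 2300^2 = 5290000 ≡ 1354
3 = 2 + 1, so sig^3 ≡ 1354·2300 ≡ 34 (mod 3883)
The recovered value 34 does not match the digest 3849.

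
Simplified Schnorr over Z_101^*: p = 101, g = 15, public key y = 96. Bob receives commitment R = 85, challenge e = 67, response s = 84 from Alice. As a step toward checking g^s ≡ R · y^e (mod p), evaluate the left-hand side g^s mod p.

56

15^2 = 225 ≡ 23
15^4 ≡ 23^2 = 529 ≡ 24
15^8 ≡ 24^2 = 576 ≡ 71
15^16 ≡ 71^2 = 5041 ≡ 92
15^32 ≡ 92^2 = 8464 ≡ 81
15^64 ≡ 81^2 = 6561 ≡ 97
84 = 64 + 16 + 4, so 15^84 ≡ 97·92·24 ≡ 56 (mod 101)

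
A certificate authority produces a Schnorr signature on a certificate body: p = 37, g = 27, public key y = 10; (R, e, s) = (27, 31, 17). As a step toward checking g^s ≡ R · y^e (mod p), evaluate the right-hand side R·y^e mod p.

11

10^2 = 100 ≡ 26
10^4 ≡ 26^2 = 676 ≡ 10
10^8 ≡ 10^2 = 100 ≡ 26
10^16 ≡ 26^2 = 676 ≡ 10
31 = 16 + 8 + 4 + 2 + 1, so 10^31 ≡ 10·26·10·26·10 ≡ 10 (mod 37)
R · y^e ≡ 27·10 = 270 ≡ 11 (mod 37)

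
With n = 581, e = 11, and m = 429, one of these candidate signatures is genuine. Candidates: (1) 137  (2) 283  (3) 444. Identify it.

1

Candidate 1: Squares mod 581: 137^1≡137, 137^2≡177, 137^4≡536, 137^8≡282; 11 = 8 + 2 + 1, so 137^11 ≡ 282·177·137 ≡ 429 (mod 581)
  → matches m = 429
Candidate 2: Squares mod 581: 283^1≡283, 283^2≡492, 283^4≡368, 283^8≡51; 11 = 8 + 2 + 1, so 283^11 ≡ 51·492·283 ≡ 54 (mod 581)
Candidate 3: Squares mod 581: 444^1≡444, 444^2≡177, 444^4≡536, 444^8≡282; 11 = 8 + 2 + 1, so 444^11 ≡ 282·177·444 ≡ 152 (mod 581)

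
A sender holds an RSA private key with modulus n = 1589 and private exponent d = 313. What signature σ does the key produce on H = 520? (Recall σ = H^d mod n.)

485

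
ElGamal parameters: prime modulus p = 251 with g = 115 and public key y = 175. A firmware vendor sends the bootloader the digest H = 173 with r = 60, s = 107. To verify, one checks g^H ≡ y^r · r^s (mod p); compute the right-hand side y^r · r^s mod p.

233

175^2 = 30625 ≡ 3
175^4 ≡ 3^2 = 9
175^8 ≡ 9^2 = 81
175^16 ≡ 81^2 = 6561 ≡ 35
175^32 ≡ 35^2 = 1225 ≡ 221
60 = 32 + 16 + 8 + 4, so 175^60 ≡ 221·35·81·9 ≡ 100 (mod 251)
60^2 = 3600 ≡ 86
60^4 ≡ 86^2 = 7396 ≡ 117
60^8 ≡ 117^2 = 13689 ≡ 135
60^16 ≡ 135^2 = 18225 ≡ 153
60^32 ≡ 153^2 = 23409 ≡ 66
60^64 ≡ 66^2 = 4356 ≡ 89
107 = 64 + 32 + 8 + 2 + 1, so 60^107 ≡ 89·66·135·86·60 ≡ 45 (mod 251)
y^r · r^s ≡ 100·45 = 4500 ≡ 233 (mod 251)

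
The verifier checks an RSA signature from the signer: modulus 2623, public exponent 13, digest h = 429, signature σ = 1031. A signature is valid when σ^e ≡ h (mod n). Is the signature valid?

σ^2 ≡ 1031^2 = 1062961 ≡ 646
σ^4 ≡ 646^2 = 417316 ≡ 259
σ^8 ≡ 259^2 = 67081 ≡ 1506
13 = 8 + 4 + 1, so σ^13 ≡ 1506·259·1031 ≡ 429 (mod 2623)
Since 429 equals the digest 429, verification succeeds.

valid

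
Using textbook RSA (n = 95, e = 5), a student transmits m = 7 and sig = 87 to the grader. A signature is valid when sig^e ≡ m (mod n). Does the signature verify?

verifies

sig^2 ≡ 87^2 = 7569 ≡ 64
sig^4 ≡ 64^2 = 4096 ≡ 11
5 = 4 + 1, so sig^5 ≡ 11·87 ≡ 7 (mod 95)
7 = m, so the signature checks out.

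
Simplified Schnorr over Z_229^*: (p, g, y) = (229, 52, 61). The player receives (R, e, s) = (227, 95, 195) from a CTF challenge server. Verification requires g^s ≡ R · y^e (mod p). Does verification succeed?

g^s mod p:
52^2 = 2704 ≡ 185
52^4 ≡ 185^2 = 34225 ≡ 104
52^8 ≡ 104^2 = 10816 ≡ 53
52^16 ≡ 53^2 = 2809 ≡ 61
52^32 ≡ 61^2 = 3721 ≡ 57
52^64 ≡ 57^2 = 3249 ≡ 43
52^128 ≡ 43^2 = 1849 ≡ 17
195 = 128 + 64 + 2 + 1, so 52^195 ≡ 17·43·185·52 ≡ 88 (mod 229)
R · y^e mod p:
61^2 = 3721 ≡ 57
61^4 ≡ 57^2 = 3249 ≡ 43
61^8 ≡ 43^2 = 1849 ≡ 17
61^16 ≡ 17^2 = 289 ≡ 60
61^32 ≡ 60^2 = 3600 ≡ 165
61^64 ≡ 165^2 = 27225 ≡ 203
95 = 64 + 16 + 8 + 4 + 2 + 1, so 61^95 ≡ 203·60·17·43·57·61 ≡ 1 (mod 229)
227·1 = 227 ≡ 227 (mod 229)
88 ≠ 227; the check fails.

fails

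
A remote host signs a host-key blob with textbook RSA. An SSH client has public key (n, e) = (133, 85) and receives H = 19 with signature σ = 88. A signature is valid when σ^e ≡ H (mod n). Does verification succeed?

σ^2 ≡ 88^2 = 7744 ≡ 30
σ^4 ≡ 30^2 = 900 ≡ 102
σ^8 ≡ 102^2 = 10404 ≡ 30
σ^16 ≡ 30^2 = 900 ≡ 102
σ^32 ≡ 102^2 = 10404 ≡ 30
σ^64 ≡ 30^2 = 900 ≡ 102
85 = 64 + 16 + 4 + 1, so σ^85 ≡ 102·102·102·88 ≡ 88 (mod 133)
The recovered value 88 does not match the digest 19.

fails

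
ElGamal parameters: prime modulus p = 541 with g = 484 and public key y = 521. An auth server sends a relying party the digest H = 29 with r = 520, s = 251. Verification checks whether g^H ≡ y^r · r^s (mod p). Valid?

no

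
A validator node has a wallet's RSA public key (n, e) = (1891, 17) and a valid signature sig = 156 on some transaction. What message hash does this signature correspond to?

sig^2 ≡ 156^2 = 24336 ≡ 1644
sig^4 ≡ 1644^2 = 2702736 ≡ 497
sig^8 ≡ 497^2 = 247009 ≡ 1179
sig^16 ≡ 1179^2 = 1390041 ≡ 156
17 = 16 + 1, so sig^17 ≡ 156·156 ≡ 1644 (mod 1891)

1644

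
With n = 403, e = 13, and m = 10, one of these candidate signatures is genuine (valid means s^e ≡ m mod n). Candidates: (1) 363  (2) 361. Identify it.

Candidate 1: Squares mod 403: 363^1≡363, 363^2≡391, 363^4≡144, 363^8≡183; 13 = 8 + 4 + 1, so 363^13 ≡ 183·144·363 ≡ 168 (mod 403)
Candidate 2: Squares mod 403: 361^1≡361, 361^2≡152, 361^4≡133, 361^8≡360; 13 = 8 + 4 + 1, so 361^13 ≡ 360·133·361 ≡ 10 (mod 403)
  → matches m = 10

2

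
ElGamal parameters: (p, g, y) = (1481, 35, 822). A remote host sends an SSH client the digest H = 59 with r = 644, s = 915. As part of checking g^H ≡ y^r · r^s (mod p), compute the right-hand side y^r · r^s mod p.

822^2 = 675684 ≡ 348
822^4 ≡ 348^2 = 121104 ≡ 1143
822^8 ≡ 1143^2 = 1306449 ≡ 207
822^16 ≡ 207^2 = 42849 ≡ 1381
822^32 ≡ 1381^2 = 1907161 ≡ 1114
822^64 ≡ 1114^2 = 1240996 ≡ 1399
822^128 ≡ 1399^2 = 1957201 ≡ 800
822^256 ≡ 800^2 = 640000 ≡ 208
822^512 ≡ 208^2 = 43264 ≡ 315
644 = 512 + 128 + 4, so 822^644 ≡ 315·800·1143 ≡ 753 (mod 1481)
644^2 = 414736 ≡ 56
644^4 ≡ 56^2 = 3136 ≡ 174
644^8 ≡ 174^2 = 30276 ≡ 656
644^16 ≡ 656^2 = 430336 ≡ 846
644^32 ≡ 846^2 = 715716 ≡ 393
644^64 ≡ 393^2 = 154449 ≡ 425
644^128 ≡ 425^2 = 180625 ≡ 1424
644^256 ≡ 1424^2 = 2027776 ≡ 287
644^512 ≡ 287^2 = 82369 ≡ 914
915 = 512 + 256 + 128 + 16 + 2 + 1, so 644^915 ≡ 914·287·1424·846·56·644 ≡ 188 (mod 1481)
y^r · r^s ≡ 753·188 = 141564 ≡ 869 (mod 1481)

869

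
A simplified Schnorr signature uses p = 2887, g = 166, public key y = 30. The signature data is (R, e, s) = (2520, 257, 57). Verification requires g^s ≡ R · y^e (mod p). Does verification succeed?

g^s mod p:
166^2 = 27556 ≡ 1573
166^4 ≡ 1573^2 = 2474329 ≡ 170
166^8 ≡ 170^2 = 28900 ≡ 30
166^16 ≡ 30^2 = 900
166^32 ≡ 900^2 = 810000 ≡ 1640
57 = 32 + 16 + 8 + 1, so 166^57 ≡ 1640·900·30·166 ≡ 1893 (mod 2887)
R · y^e mod p:
30^2 = 900
30^4 ≡ 900^2 = 810000 ≡ 1640
30^8 ≡ 1640^2 = 2689600 ≡ 1803
30^16 ≡ 1803^2 = 3250809 ≡ 47
30^32 ≡ 47^2 = 2209
30^64 ≡ 2209^2 = 4879681 ≡ 651
30^128 ≡ 651^2 = 423801 ≡ 2299
30^256 ≡ 2299^2 = 5285401 ≡ 2191
257 = 256 + 1, so 30^257 ≡ 2191·30 ≡ 2216 (mod 2887)
2520·2216 = 5584320 ≡ 862 (mod 2887)
1893 ≠ 862; the check fails.

fails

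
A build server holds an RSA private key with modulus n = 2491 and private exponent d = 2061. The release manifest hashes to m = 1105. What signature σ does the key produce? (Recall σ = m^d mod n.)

2486

m^2 ≡ 1105^2 = 1221025 ≡ 435
m^4 ≡ 435^2 = 189225 ≡ 2400
m^8 ≡ 2400^2 = 5760000 ≡ 808
m^16 ≡ 808^2 = 652864 ≡ 222
m^32 ≡ 222^2 = 49284 ≡ 1955
m^64 ≡ 1955^2 = 3822025 ≡ 831
m^128 ≡ 831^2 = 690561 ≡ 554
m^256 ≡ 554^2 = 306916 ≡ 523
m^512 ≡ 523^2 = 273529 ≡ 2010
m^1024 ≡ 2010^2 = 4040100 ≡ 2189
m^2048 ≡ 2189^2 = 4791721 ≡ 1528
2061 = 2048 + 8 + 4 + 1, so m^2061 ≡ 1528·808·2400·1105 ≡ 2486 (mod 2491)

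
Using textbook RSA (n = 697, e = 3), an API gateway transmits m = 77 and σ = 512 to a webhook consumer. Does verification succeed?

fails

Squares mod 697: σ^1≡512, σ^2≡72
3 = 2 + 1, so σ^3 ≡ 72·512 ≡ 620 (mod 697)
σ^3 mod 697 = 620, but m = 77.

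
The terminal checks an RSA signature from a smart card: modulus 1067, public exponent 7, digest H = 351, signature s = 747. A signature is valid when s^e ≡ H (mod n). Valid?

yes

s^2 ≡ 747^2 = 558009 ≡ 1035
s^4 ≡ 1035^2 = 1071225 ≡ 1024
7 = 4 + 2 + 1, so s^7 ≡ 1024·1035·747 ≡ 351 (mod 1067)
s^7 mod 1067 = 351 matches H.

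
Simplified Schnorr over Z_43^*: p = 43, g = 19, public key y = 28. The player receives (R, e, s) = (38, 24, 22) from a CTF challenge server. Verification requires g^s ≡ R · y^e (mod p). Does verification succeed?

passes

g^s mod p:
19^2 = 361 ≡ 17
19^4 ≡ 17^2 = 289 ≡ 31
19^8 ≡ 31^2 = 961 ≡ 15
19^16 ≡ 15^2 = 225 ≡ 10
22 = 16 + 4 + 2, so 19^22 ≡ 10·31·17 ≡ 24 (mod 43)
R · y^e mod p:
28^2 = 784 ≡ 10
28^4 ≡ 10^2 = 100 ≡ 14
28^8 ≡ 14^2 = 196 ≡ 24
28^16 ≡ 24^2 = 576 ≡ 17
24 = 16 + 8, so 28^24 ≡ 17·24 ≡ 21 (mod 43)
38·21 = 798 ≡ 24 (mod 43)
24 ≡ 24 (mod 43); signature holds.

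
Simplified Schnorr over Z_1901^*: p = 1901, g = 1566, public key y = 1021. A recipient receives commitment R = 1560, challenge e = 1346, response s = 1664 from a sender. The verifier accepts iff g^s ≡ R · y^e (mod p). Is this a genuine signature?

genuine

g^s mod p:
Squares mod 1901: 1566^1≡1566, 1566^2≡66, 1566^4≡554, 1566^8≡855, 1566^16≡1041, 1566^32≡111, 1566^64≡915, 1566^128≡785, 1566^256≡301, 1566^512≡1254, 1566^1024≡389
1664 = 1024 + 512 + 128, so 1566^1664 ≡ 389·1254·785 ≡ 1676 (mod 1901)
R · y^e mod p:
Squares mod 1901: 1021^1≡1021, 1021^2≡693, 1021^4≡1197, 1021^8≡1356, 1021^16≡469, 1021^32≡1346, 1021^64≡63, 1021^128≡167, 1021^256≡1275, 1021^512≡270, 1021^1024≡662
1346 = 1024 + 256 + 64 + 2, so 1021^1346 ≡ 662·1275·63·693 ≡ 1517 (mod 1901)
1560·1517 = 2366520 ≡ 1676 (mod 1901)
1676 ≡ 1676 (mod 1901); signature holds.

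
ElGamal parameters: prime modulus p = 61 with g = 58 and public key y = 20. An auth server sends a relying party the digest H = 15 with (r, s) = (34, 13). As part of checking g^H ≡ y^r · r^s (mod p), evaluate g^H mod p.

1

58^15 mod 61 = 1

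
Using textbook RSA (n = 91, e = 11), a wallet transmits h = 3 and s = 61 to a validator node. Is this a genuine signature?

s^2 ≡ 61^2 = 3721 ≡ 81
s^4 ≡ 81^2 = 6561 ≡ 9
s^8 ≡ 9^2 = 81
11 = 8 + 2 + 1, so s^11 ≡ 81·81·61 ≡ 3 (mod 91)
s^11 mod 91 = 3 matches h.

genuine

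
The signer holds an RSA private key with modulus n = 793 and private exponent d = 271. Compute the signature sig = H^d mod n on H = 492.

431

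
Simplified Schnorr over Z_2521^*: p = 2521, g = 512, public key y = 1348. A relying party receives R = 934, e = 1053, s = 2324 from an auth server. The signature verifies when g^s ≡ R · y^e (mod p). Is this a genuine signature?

g^s mod p:
Squares mod 2521: 512^1≡512, 512^2≡2481, 512^4≡1600, 512^8≡1185, 512^16≡28, 512^32≡784, 512^64≡2053, 512^128≡2218, 512^256≡1053, 512^512≡2090, 512^1024≡1728, 512^2048≡1120
2324 = 2048 + 256 + 16 + 4, so 512^2324 ≡ 1120·1053·28·1600 ≡ 757 (mod 2521)
R · y^e mod p:
Squares mod 2521: 1348^1≡1348, 1348^2≡1984, 1348^4≡975, 1348^8≡208, 1348^16≡407, 1348^32≡1784, 1348^64≡1154, 1348^128≡628, 1348^256≡1108, 1348^512≡2458, 1348^1024≡1448
1053 = 1024 + 16 + 8 + 4 + 1, so 1348^1053 ≡ 1448·407·208·975·1348 ≡ 349 (mod 2521)
934·349 = 325966 ≡ 757 (mod 2521)
757 ≡ 757 (mod 2521); signature holds.

genuine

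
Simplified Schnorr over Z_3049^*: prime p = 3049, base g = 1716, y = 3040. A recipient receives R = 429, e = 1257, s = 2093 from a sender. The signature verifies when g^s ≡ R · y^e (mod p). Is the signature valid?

valid

g^s mod p:
1716^2 = 2944656 ≡ 2371
1716^4 ≡ 2371^2 = 5621641 ≡ 2334
1716^8 ≡ 2334^2 = 5447556 ≡ 2042
1716^16 ≡ 2042^2 = 4169764 ≡ 1781
1716^32 ≡ 1781^2 = 3171961 ≡ 1001
1716^64 ≡ 1001^2 = 1002001 ≡ 1929
1716^128 ≡ 1929^2 = 3721041 ≡ 1261
1716^256 ≡ 1261^2 = 1590121 ≡ 1592
1716^512 ≡ 1592^2 = 2534464 ≡ 745
1716^1024 ≡ 745^2 = 555025 ≡ 107
1716^2048 ≡ 107^2 = 11449 ≡ 2302
2093 = 2048 + 32 + 8 + 4 + 1, so 1716^2093 ≡ 2302·1001·2042·2334·1716 ≡ 35 (mod 3049)
R · y^e mod p:
3040^2 = 9241600 ≡ 81
3040^4 ≡ 81^2 = 6561 ≡ 463
3040^8 ≡ 463^2 = 214369 ≡ 939
3040^16 ≡ 939^2 = 881721 ≡ 560
3040^32 ≡ 560^2 = 313600 ≡ 2602
3040^64 ≡ 2602^2 = 6770404 ≡ 1624
3040^128 ≡ 1624^2 = 2637376 ≡ 3040
3040^256 ≡ 3040^2 = 9241600 ≡ 81
3040^512 ≡ 81^2 = 6561 ≡ 463
3040^1024 ≡ 463^2 = 214369 ≡ 939
1257 = 1024 + 128 + 64 + 32 + 8 + 1, so 3040^1257 ≡ 939·3040·1624·2602·939·3040 ≡ 2182 (mod 3049)
429·2182 = 936078 ≡ 35 (mod 3049)
35 ≡ 35 (mod 3049); signature holds.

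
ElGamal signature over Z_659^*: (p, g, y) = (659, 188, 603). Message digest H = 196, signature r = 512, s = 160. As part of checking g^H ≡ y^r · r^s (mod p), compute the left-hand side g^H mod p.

188^2 = 35344 ≡ 417
188^4 ≡ 417^2 = 173889 ≡ 572
188^8 ≡ 572^2 = 327184 ≡ 320
188^16 ≡ 320^2 = 102400 ≡ 255
188^32 ≡ 255^2 = 65025 ≡ 443
188^64 ≡ 443^2 = 196249 ≡ 526
188^128 ≡ 526^2 = 276676 ≡ 555
196 = 128 + 64 + 4, so 188^196 ≡ 555·526·572 ≡ 609 (mod 659)

609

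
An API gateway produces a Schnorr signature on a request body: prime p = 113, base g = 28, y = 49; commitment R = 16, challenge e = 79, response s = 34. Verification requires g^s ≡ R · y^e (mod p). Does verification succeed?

passes

g^s mod p:
28^2 = 784 ≡ 106
28^4 ≡ 106^2 = 11236 ≡ 49
28^8 ≡ 49^2 = 2401 ≡ 28
28^16 ≡ 28^2 = 784 ≡ 106
28^32 ≡ 106^2 = 11236 ≡ 49
34 = 32 + 2, so 28^34 ≡ 49·106 ≡ 109 (mod 113)
R · y^e mod p:
49^2 = 2401 ≡ 28
49^4 ≡ 28^2 = 784 ≡ 106
49^8 ≡ 106^2 = 11236 ≡ 49
49^16 ≡ 49^2 = 2401 ≡ 28
49^32 ≡ 28^2 = 784 ≡ 106
49^64 ≡ 106^2 = 11236 ≡ 49
79 = 64 + 8 + 4 + 2 + 1, so 49^79 ≡ 49·49·106·28·49 ≡ 28 (mod 113)
16·28 = 448 ≡ 109 (mod 113)
109 ≡ 109 (mod 113); signature holds.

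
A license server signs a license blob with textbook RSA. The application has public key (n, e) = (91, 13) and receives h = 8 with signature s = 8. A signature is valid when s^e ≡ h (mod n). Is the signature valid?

valid

Squares mod 91: s^1≡8, s^2≡64, s^4≡1, s^8≡1
13 = 8 + 4 + 1, so s^13 ≡ 1·1·8 ≡ 8 (mod 91)
Since 8 equals the digest 8, verification succeeds.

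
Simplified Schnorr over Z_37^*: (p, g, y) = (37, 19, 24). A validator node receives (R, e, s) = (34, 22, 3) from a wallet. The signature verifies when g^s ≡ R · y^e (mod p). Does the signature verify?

g^s mod p:
19^2 = 361 ≡ 28
3 = 2 + 1, so 19^3 ≡ 28·19 ≡ 14 (mod 37)
R · y^e mod p:
24^2 = 576 ≡ 21
24^4 ≡ 21^2 = 441 ≡ 34
24^8 ≡ 34^2 = 1156 ≡ 9
24^16 ≡ 9^2 = 81 ≡ 7
22 = 16 + 4 + 2, so 24^22 ≡ 7·34·21 ≡ 3 (mod 37)
34·3 = 102 ≡ 28 (mod 37)
14 ≠ 28; the check fails.

does not verify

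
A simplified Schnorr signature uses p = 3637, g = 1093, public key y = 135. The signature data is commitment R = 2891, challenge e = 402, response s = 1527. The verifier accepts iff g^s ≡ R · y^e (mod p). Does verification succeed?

fails

g^s mod p:
1093^2 = 1194649 ≡ 1713
1093^4 ≡ 1713^2 = 2934369 ≡ 2947
1093^8 ≡ 2947^2 = 8684809 ≡ 3290
1093^16 ≡ 3290^2 = 10824100 ≡ 388
1093^32 ≡ 388^2 = 150544 ≡ 1427
1093^64 ≡ 1427^2 = 2036329 ≡ 3246
1093^128 ≡ 3246^2 = 10536516 ≡ 127
1093^256 ≡ 127^2 = 16129 ≡ 1581
1093^512 ≡ 1581^2 = 2499561 ≡ 942
1093^1024 ≡ 942^2 = 887364 ≡ 3573
1527 = 1024 + 256 + 128 + 64 + 32 + 16 + 4 + 2 + 1, so 1093^1527 ≡ 3573·1581·127·3246·1427·388·2947·1713·1093 ≡ 2960 (mod 3637)
R · y^e mod p:
135^2 = 18225 ≡ 40
135^4 ≡ 40^2 = 1600
135^8 ≡ 1600^2 = 2560000 ≡ 3189
135^16 ≡ 3189^2 = 10169721 ≡ 669
135^32 ≡ 669^2 = 447561 ≡ 210
135^64 ≡ 210^2 = 44100 ≡ 456
135^128 ≡ 456^2 = 207936 ≡ 627
135^256 ≡ 627^2 = 393129 ≡ 333
402 = 256 + 128 + 16 + 2, so 135^402 ≡ 333·627·669·40 ≡ 472 (mod 3637)
2891·472 = 1364552 ≡ 677 (mod 3637)
2960 ≠ 677; the check fails.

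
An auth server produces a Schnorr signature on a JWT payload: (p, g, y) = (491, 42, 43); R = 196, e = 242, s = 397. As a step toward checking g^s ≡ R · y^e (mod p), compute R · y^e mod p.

289

43^242 mod 491 = 14
R · y^e ≡ 196·14 = 2744 ≡ 289 (mod 491)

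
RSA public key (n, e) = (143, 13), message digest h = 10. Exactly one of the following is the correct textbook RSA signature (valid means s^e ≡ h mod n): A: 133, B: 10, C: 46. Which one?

B

Candidate A: Squares mod 143: 133^1≡133, 133^2≡100, 133^4≡133, 133^8≡100; 13 = 8 + 4 + 1, so 133^13 ≡ 100·133·133 ≡ 133 (mod 143)
Candidate B: Squares mod 143: 10^1≡10, 10^2≡100, 10^4≡133, 10^8≡100; 13 = 8 + 4 + 1, so 10^13 ≡ 100·133·10 ≡ 10 (mod 143)
  → matches h = 10
Candidate C: Squares mod 143: 46^1≡46, 46^2≡114, 46^4≡126, 46^8≡3; 13 = 8 + 4 + 1, so 46^13 ≡ 3·126·46 ≡ 85 (mod 143)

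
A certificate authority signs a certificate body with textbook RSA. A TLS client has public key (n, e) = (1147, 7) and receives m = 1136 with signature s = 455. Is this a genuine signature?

Squares mod 1147: s^1≡455, s^2≡565, s^4≡359
7 = 4 + 2 + 1, so s^7 ≡ 359·565·455 ≡ 11 (mod 1147)
11 ≠ 1136, so verification fails.

forged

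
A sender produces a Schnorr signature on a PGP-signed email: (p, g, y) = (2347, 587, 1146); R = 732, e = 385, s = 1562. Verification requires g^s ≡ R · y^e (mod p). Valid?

g^s mod p:
587^2 = 344569 ≡ 1907
587^4 ≡ 1907^2 = 3636649 ≡ 1146
587^8 ≡ 1146^2 = 1313316 ≡ 1343
587^16 ≡ 1343^2 = 1803649 ≡ 1153
587^32 ≡ 1153^2 = 1329409 ≡ 1007
587^64 ≡ 1007^2 = 1014049 ≡ 145
587^128 ≡ 145^2 = 21025 ≡ 2249
587^256 ≡ 2249^2 = 5058001 ≡ 216
587^512 ≡ 216^2 = 46656 ≡ 2063
587^1024 ≡ 2063^2 = 4255969 ≡ 858
1562 = 1024 + 512 + 16 + 8 + 2, so 587^1562 ≡ 858·2063·1153·1343·1907 ≡ 16 (mod 2347)
R · y^e mod p:
1146^2 = 1313316 ≡ 1343
1146^4 ≡ 1343^2 = 1803649 ≡ 1153
1146^8 ≡ 1153^2 = 1329409 ≡ 1007
1146^16 ≡ 1007^2 = 1014049 ≡ 145
1146^32 ≡ 145^2 = 21025 ≡ 2249
1146^64 ≡ 2249^2 = 5058001 ≡ 216
1146^128 ≡ 216^2 = 46656 ≡ 2063
1146^256 ≡ 2063^2 = 4255969 ≡ 858
385 = 256 + 128 + 1, so 1146^385 ≡ 858·2063·1146 ≡ 295 (mod 2347)
732·295 = 215940 ≡ 16 (mod 2347)
16 ≡ 16 (mod 2347); signature holds.

yes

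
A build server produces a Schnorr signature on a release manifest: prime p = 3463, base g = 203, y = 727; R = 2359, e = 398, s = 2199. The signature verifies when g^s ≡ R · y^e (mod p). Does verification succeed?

passes

g^s mod p:
203^2 = 41209 ≡ 3116
203^4 ≡ 3116^2 = 9709456 ≡ 2667
203^8 ≡ 2667^2 = 7112889 ≡ 3350
203^16 ≡ 3350^2 = 11222500 ≡ 2380
203^32 ≡ 2380^2 = 5664400 ≡ 2395
203^64 ≡ 2395^2 = 5736025 ≡ 1297
203^128 ≡ 1297^2 = 1682209 ≡ 2654
203^256 ≡ 2654^2 = 7043716 ≡ 3437
203^512 ≡ 3437^2 = 11812969 ≡ 676
203^1024 ≡ 676^2 = 456976 ≡ 3323
203^2048 ≡ 3323^2 = 11042329 ≡ 2285
2199 = 2048 + 128 + 16 + 4 + 2 + 1, so 203^2199 ≡ 2285·2654·2380·2667·3116·203 ≡ 2397 (mod 3463)
R · y^e mod p:
727^2 = 528529 ≡ 2153
727^4 ≡ 2153^2 = 4635409 ≡ 1915
727^8 ≡ 1915^2 = 3667225 ≡ 3371
727^16 ≡ 3371^2 = 11363641 ≡ 1538
727^32 ≡ 1538^2 = 2365444 ≡ 215
727^64 ≡ 215^2 = 46225 ≡ 1206
727^128 ≡ 1206^2 = 1454436 ≡ 3439
727^256 ≡ 3439^2 = 11826721 ≡ 576
398 = 256 + 128 + 8 + 4 + 2, so 727^398 ≡ 576·3439·3371·1915·2153 ≡ 2341 (mod 3463)
2359·2341 = 5522419 ≡ 2397 (mod 3463)
2397 ≡ 2397 (mod 3463); signature holds.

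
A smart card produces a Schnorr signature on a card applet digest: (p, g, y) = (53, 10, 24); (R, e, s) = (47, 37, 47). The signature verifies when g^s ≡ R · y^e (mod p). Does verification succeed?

g^s mod p:
10^2 = 100 ≡ 47
10^4 ≡ 47^2 = 2209 ≡ 36
10^8 ≡ 36^2 = 1296 ≡ 24
10^16 ≡ 24^2 = 576 ≡ 46
10^32 ≡ 46^2 = 2116 ≡ 49
47 = 32 + 8 + 4 + 2 + 1, so 10^47 ≡ 49·24·36·47·10 ≡ 24 (mod 53)
R · y^e mod p:
24^2 = 576 ≡ 46
24^4 ≡ 46^2 = 2116 ≡ 49
24^8 ≡ 49^2 = 2401 ≡ 16
24^16 ≡ 16^2 = 256 ≡ 44
24^32 ≡ 44^2 = 1936 ≡ 28
37 = 32 + 4 + 1, so 24^37 ≡ 28·49·24 ≡ 15 (mod 53)
47·15 = 705 ≡ 16 (mod 53)
24 ≠ 16; the check fails.

fails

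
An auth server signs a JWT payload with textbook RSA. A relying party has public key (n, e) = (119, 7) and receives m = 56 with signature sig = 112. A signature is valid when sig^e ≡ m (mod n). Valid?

sig^2 ≡ 112^2 = 12544 ≡ 49
sig^4 ≡ 49^2 = 2401 ≡ 21
7 = 4 + 2 + 1, so sig^7 ≡ 21·49·112 ≡ 56 (mod 119)
Since 56 equals the digest 56, verification succeeds.

yes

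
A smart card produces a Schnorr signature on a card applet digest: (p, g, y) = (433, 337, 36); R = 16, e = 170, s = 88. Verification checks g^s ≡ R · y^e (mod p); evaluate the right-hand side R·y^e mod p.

3

36^2 = 1296 ≡ 430
36^4 ≡ 430^2 = 184900 ≡ 9
36^8 ≡ 9^2 = 81
36^16 ≡ 81^2 = 6561 ≡ 66
36^32 ≡ 66^2 = 4356 ≡ 26
36^64 ≡ 26^2 = 676 ≡ 243
36^128 ≡ 243^2 = 59049 ≡ 161
170 = 128 + 32 + 8 + 2, so 36^170 ≡ 161·26·81·430 ≡ 352 (mod 433)
R · y^e ≡ 16·352 = 5632 ≡ 3 (mod 433)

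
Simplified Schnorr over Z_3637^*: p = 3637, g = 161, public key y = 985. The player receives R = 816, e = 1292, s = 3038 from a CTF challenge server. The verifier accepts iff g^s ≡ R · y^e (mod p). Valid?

g^s mod p:
Squares mod 3637: 161^1≡161, 161^2≡462, 161^4≡2498, 161^8≡2549, 161^16≡1719, 161^32≡1717, 161^64≡2119, 161^128≡2103, 161^256≡17, 161^512≡289, 161^1024≡3507, 161^2048≡2352
3038 = 2048 + 512 + 256 + 128 + 64 + 16 + 8 + 4 + 2, so 161^3038 ≡ 2352·289·17·2103·2119·1719·2549·2498·462 ≡ 2549 (mod 3637)
R · y^e mod p:
Squares mod 3637: 985^1≡985, 985^2≡2783, 985^4≡1916, 985^8≡1323, 985^16≡932, 985^32≡3018, 985^64≡1276, 985^128≡2437, 985^256≡3385, 985^512≡1675, 985^1024≡1498
1292 = 1024 + 256 + 8 + 4, so 985^1292 ≡ 1498·3385·1323·1916 ≡ 3570 (mod 3637)
816·3570 = 2913120 ≡ 3520 (mod 3637)
2549 ≠ 3520; the check fails.

no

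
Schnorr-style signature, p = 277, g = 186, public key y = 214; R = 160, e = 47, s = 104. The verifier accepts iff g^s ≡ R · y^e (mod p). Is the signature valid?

g^s mod p:
Squares mod 277: 186^1≡186, 186^2≡248, 186^4≡10, 186^8≡100, 186^16≡28, 186^32≡230, 186^64≡270
104 = 64 + 32 + 8, so 186^104 ≡ 270·230·100 ≡ 214 (mod 277)
R · y^e mod p:
Squares mod 277: 214^1≡214, 214^2≡91, 214^4≡248, 214^8≡10, 214^16≡100, 214^32≡28
47 = 32 + 8 + 4 + 2 + 1, so 214^47 ≡ 28·10·248·91·214 ≡ 171 (mod 277)
160·171 = 27360 ≡ 214 (mod 277)
214 ≡ 214 (mod 277); signature holds.

valid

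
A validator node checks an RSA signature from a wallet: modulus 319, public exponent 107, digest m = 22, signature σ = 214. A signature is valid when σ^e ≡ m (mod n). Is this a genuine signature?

forged

Squares mod 319: σ^1≡214, σ^2≡179, σ^4≡141, σ^8≡103, σ^16≡82, σ^32≡25, σ^64≡306
107 = 64 + 32 + 8 + 2 + 1, so σ^107 ≡ 306·25·103·179·214 ≡ 201 (mod 319)
The recovered value 201 does not match the digest 22.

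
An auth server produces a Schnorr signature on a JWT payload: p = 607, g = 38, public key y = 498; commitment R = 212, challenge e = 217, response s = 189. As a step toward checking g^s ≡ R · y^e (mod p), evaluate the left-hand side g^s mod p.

38^2 = 1444 ≡ 230
38^4 ≡ 230^2 = 52900 ≡ 91
38^8 ≡ 91^2 = 8281 ≡ 390
38^16 ≡ 390^2 = 152100 ≡ 350
38^32 ≡ 350^2 = 122500 ≡ 493
38^64 ≡ 493^2 = 243049 ≡ 249
38^128 ≡ 249^2 = 62001 ≡ 87
189 = 128 + 32 + 16 + 8 + 4 + 1, so 38^189 ≡ 87·493·350·390·91·38 ≡ 388 (mod 607)

388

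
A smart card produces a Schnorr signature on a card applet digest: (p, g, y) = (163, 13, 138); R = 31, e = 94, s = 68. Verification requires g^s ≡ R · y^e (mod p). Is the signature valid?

invalid

g^s mod p:
13^2 = 169 ≡ 6
13^4 ≡ 6^2 = 36
13^8 ≡ 36^2 = 1296 ≡ 155
13^16 ≡ 155^2 = 24025 ≡ 64
13^32 ≡ 64^2 = 4096 ≡ 21
13^64 ≡ 21^2 = 441 ≡ 115
68 = 64 + 4, so 13^68 ≡ 115·36 ≡ 65 (mod 163)
R · y^e mod p:
138^2 = 19044 ≡ 136
138^4 ≡ 136^2 = 18496 ≡ 77
138^8 ≡ 77^2 = 5929 ≡ 61
138^16 ≡ 61^2 = 3721 ≡ 135
138^32 ≡ 135^2 = 18225 ≡ 132
138^64 ≡ 132^2 = 17424 ≡ 146
94 = 64 + 16 + 8 + 4 + 2, so 138^94 ≡ 146·135·61·77·136 ≡ 65 (mod 163)
31·65 = 2015 ≡ 59 (mod 163)
65 ≠ 59; the check fails.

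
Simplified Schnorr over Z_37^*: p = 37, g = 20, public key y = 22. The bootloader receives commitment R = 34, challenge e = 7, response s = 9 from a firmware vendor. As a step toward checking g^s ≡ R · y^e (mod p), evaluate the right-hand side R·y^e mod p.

22^7 mod 37 = 2
R · y^e ≡ 34·2 = 68 ≡ 31 (mod 37)

31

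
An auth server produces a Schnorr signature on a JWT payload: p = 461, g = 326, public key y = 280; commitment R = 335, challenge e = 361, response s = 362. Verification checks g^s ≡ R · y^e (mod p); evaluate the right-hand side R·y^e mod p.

270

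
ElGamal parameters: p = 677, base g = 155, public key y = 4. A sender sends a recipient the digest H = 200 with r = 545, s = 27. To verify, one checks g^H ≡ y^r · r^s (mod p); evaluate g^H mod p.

Squares mod 677: 155^1≡155, 155^2≡330, 155^4≡580, 155^8≡608, 155^16≡22, 155^32≡484, 155^64≡14, 155^128≡196
200 = 128 + 64 + 8, so 155^200 ≡ 196·14·608 ≡ 224 (mod 677)

224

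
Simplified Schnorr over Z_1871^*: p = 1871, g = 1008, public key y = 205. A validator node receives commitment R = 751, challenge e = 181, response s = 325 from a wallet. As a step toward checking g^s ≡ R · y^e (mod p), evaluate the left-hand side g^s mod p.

251

Squares mod 1871: 1008^1≡1008, 1008^2≡111, 1008^4≡1095, 1008^8≡1585, 1008^16≡1343, 1008^32≡5, 1008^64≡25, 1008^128≡625, 1008^256≡1457
325 = 256 + 64 + 4 + 1, so 1008^325 ≡ 1457·25·1095·1008 ≡ 251 (mod 1871)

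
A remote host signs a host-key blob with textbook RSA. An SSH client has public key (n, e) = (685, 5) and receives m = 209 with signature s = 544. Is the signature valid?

valid

s^5 mod 685 = 209
Since 209 equals the digest 209, verification succeeds.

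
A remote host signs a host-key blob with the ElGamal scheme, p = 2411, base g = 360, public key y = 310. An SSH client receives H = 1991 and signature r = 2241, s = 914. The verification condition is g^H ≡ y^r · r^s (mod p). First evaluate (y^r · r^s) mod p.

2

Squares mod 2411: 310^1≡310, 310^2≡2071, 310^4≡2283, 310^8≡1918, 310^16≡1949, 310^32≡1276, 310^64≡751, 310^128≡2238, 310^256≡997, 310^512≡677, 310^1024≡239, 310^2048≡1668
2241 = 2048 + 128 + 64 + 1, so 310^2241 ≡ 1668·2238·751·310 ≡ 1360 (mod 2411)
Squares mod 2411: 2241^1≡2241, 2241^2≡2379, 2241^4≡1024, 2241^8≡2202, 2241^16≡283, 2241^32≡526, 2241^64≡1822, 2241^128≡2148, 2241^256≡1661, 2241^512≡737
914 = 512 + 256 + 128 + 16 + 2, so 2241^914 ≡ 737·1661·2148·283·2379 ≡ 2372 (mod 2411)
y^r · r^s ≡ 1360·2372 = 3225920 ≡ 2 (mod 2411)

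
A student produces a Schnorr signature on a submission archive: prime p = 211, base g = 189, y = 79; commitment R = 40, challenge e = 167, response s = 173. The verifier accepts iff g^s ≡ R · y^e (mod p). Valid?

no

g^s mod p:
Squares mod 211: 189^1≡189, 189^2≡62, 189^4≡46, 189^8≡6, 189^16≡36, 189^32≡30, 189^64≡56, 189^128≡182
173 = 128 + 32 + 8 + 4 + 1, so 189^173 ≡ 182·30·6·46·189 ≡ 44 (mod 211)
R · y^e mod p:
Squares mod 211: 79^1≡79, 79^2≡122, 79^4≡114, 79^8≡125, 79^16≡11, 79^32≡121, 79^64≡82, 79^128≡183
167 = 128 + 32 + 4 + 2 + 1, so 79^167 ≡ 183·121·114·122·79 ≡ 184 (mod 211)
40·184 = 7360 ≡ 186 (mod 211)
44 ≠ 186; the check fails.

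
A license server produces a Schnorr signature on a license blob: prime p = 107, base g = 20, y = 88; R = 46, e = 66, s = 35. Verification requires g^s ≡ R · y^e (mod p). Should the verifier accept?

g^s mod p:
20^2 = 400 ≡ 79
20^4 ≡ 79^2 = 6241 ≡ 35
20^8 ≡ 35^2 = 1225 ≡ 48
20^16 ≡ 48^2 = 2304 ≡ 57
20^32 ≡ 57^2 = 3249 ≡ 39
35 = 32 + 2 + 1, so 20^35 ≡ 39·79·20 ≡ 95 (mod 107)
R · y^e mod p:
88^2 = 7744 ≡ 40
88^4 ≡ 40^2 = 1600 ≡ 102
88^8 ≡ 102^2 = 10404 ≡ 25
88^16 ≡ 25^2 = 625 ≡ 90
88^32 ≡ 90^2 = 8100 ≡ 75
88^64 ≡ 75^2 = 5625 ≡ 61
66 = 64 + 2, so 88^66 ≡ 61·40 ≡ 86 (mod 107)
46·86 = 3956 ≡ 104 (mod 107)
95 ≠ 104; the check fails.

reject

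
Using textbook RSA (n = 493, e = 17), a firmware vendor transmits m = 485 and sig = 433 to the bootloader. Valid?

Squares mod 493: sig^1≡433, sig^2≡149, sig^4≡16, sig^8≡256, sig^16≡460
17 = 16 + 1, so sig^17 ≡ 460·433 ≡ 8 (mod 493)
8 ≠ 485, so verification fails.

no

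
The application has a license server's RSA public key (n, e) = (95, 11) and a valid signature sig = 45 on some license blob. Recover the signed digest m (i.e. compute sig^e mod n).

sig^2 ≡ 45^2 = 2025 ≡ 30
sig^4 ≡ 30^2 = 900 ≡ 45
sig^8 ≡ 45^2 = 2025 ≡ 30
11 = 8 + 2 + 1, so sig^11 ≡ 30·30·45 ≡ 30 (mod 95)

30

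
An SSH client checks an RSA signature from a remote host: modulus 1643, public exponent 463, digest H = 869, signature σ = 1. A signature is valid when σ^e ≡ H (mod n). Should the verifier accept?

reject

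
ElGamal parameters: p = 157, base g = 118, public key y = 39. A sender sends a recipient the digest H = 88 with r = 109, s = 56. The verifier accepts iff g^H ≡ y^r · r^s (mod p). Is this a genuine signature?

forged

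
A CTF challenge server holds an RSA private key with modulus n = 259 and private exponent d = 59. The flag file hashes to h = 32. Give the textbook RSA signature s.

128

h^59 mod 259 = 128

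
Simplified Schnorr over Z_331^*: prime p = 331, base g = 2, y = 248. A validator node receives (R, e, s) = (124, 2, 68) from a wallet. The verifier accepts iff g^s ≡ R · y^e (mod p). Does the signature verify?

g^s mod p:
Squares mod 331: 2^1≡2, 2^2≡4, 2^4≡16, 2^8≡256, 2^16≡329, 2^32≡4, 2^64≡16
68 = 64 + 4, so 2^68 ≡ 16·16 ≡ 256 (mod 331)
R · y^e mod p:
Squares mod 331: 248^1≡248, 248^2≡269
248^2 ≡ 269 (mod 331)
124·269 = 33356 ≡ 256 (mod 331)
256 ≡ 256 (mod 331); signature holds.

verifies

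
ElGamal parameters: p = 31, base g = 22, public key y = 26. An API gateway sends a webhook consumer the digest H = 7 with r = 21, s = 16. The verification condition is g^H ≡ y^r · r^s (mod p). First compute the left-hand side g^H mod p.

22^2 = 484 ≡ 19
22^4 ≡ 19^2 = 361 ≡ 20
7 = 4 + 2 + 1, so 22^7 ≡ 20·19·22 ≡ 21 (mod 31)

21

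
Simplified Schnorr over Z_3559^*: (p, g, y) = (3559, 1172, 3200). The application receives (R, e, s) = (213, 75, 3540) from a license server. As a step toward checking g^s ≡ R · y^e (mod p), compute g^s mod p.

2275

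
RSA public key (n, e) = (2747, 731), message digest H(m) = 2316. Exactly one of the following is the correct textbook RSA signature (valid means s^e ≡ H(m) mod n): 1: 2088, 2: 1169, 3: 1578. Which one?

Candidate 1: 2088^731 mod 2747 = 1859
Candidate 2: 1169^731 mod 2747 = 2316
  → matches H(m) = 2316
Candidate 3: 1578^731 mod 2747 = 431

2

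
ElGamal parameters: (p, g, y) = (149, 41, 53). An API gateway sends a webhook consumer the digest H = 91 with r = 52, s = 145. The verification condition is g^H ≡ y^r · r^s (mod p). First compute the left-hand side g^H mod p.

139

Squares mod 149: 41^1≡41, 41^2≡42, 41^4≡125, 41^8≡129, 41^16≡102, 41^32≡123, 41^64≡80
91 = 64 + 16 + 8 + 2 + 1, so 41^91 ≡ 80·102·129·42·41 ≡ 139 (mod 149)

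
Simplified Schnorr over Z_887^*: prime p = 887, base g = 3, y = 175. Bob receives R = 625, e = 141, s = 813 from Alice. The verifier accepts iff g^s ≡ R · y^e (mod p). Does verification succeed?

fails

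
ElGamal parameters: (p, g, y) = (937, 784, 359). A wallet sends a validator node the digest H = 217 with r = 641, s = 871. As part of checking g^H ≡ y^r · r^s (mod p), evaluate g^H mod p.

784^217 mod 937 = 875

875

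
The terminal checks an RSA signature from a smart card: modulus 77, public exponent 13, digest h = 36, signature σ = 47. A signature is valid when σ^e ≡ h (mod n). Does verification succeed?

fails

σ^13 mod 77 = 5
σ^13 mod 77 = 5, but h = 36.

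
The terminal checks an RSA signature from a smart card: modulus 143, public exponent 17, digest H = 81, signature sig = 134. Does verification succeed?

fails

sig^2 ≡ 134^2 = 17956 ≡ 81
sig^4 ≡ 81^2 = 6561 ≡ 126
sig^8 ≡ 126^2 = 15876 ≡ 3
sig^16 ≡ 3^2 = 9
17 = 16 + 1, so sig^17 ≡ 9·134 ≡ 62 (mod 143)
The recovered value 62 does not match the digest 81.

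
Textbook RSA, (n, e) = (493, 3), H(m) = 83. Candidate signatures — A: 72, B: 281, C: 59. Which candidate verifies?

B

Candidate A: Squares mod 493: 72^1≡72, 72^2≡254; 3 = 2 + 1, so 72^3 ≡ 254·72 ≡ 47 (mod 493)
Candidate B: Squares mod 493: 281^1≡281, 281^2≡81; 3 = 2 + 1, so 281^3 ≡ 81·281 ≡ 83 (mod 493)
  → matches H(m) = 83
Candidate C: Squares mod 493: 59^1≡59, 59^2≡30; 3 = 2 + 1, so 59^3 ≡ 30·59 ≡ 291 (mod 493)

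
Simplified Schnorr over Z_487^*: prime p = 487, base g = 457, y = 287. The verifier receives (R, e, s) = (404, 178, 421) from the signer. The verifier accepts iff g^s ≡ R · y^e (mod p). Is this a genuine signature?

genuine

g^s mod p:
457^421 mod 487 = 422
R · y^e mod p:
287^178 mod 487 = 124
404·124 = 50096 ≡ 422 (mod 487)
422 ≡ 422 (mod 487); signature holds.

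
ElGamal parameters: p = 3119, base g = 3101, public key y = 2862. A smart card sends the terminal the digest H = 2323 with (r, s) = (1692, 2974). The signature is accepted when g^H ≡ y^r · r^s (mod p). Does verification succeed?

Left side g^H mod p:
3101^2323 mod 3119 = 2444
Right side y^r · r^s mod p:
2862^1692 mod 3119 = 1316
1692^2974 mod 3119 = 1360
1316·1360 = 1789760 ≡ 2573 (mod 3119)
2444 ≠ 2573, so verification fails.

fails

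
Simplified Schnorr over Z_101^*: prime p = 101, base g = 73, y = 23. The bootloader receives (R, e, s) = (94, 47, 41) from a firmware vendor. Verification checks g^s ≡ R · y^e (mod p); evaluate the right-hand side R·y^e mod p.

23^2 = 529 ≡ 24
23^4 ≡ 24^2 = 576 ≡ 71
23^8 ≡ 71^2 = 5041 ≡ 92
23^16 ≡ 92^2 = 8464 ≡ 81
23^32 ≡ 81^2 = 6561 ≡ 97
47 = 32 + 8 + 4 + 2 + 1, so 23^47 ≡ 97·92·71·24·23 ≡ 43 (mod 101)
R · y^e ≡ 94·43 = 4042 ≡ 2 (mod 101)

2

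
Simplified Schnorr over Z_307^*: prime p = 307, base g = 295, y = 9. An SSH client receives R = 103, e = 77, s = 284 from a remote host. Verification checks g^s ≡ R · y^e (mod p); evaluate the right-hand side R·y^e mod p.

9^2 = 81
9^4 ≡ 81^2 = 6561 ≡ 114
9^8 ≡ 114^2 = 12996 ≡ 102
9^16 ≡ 102^2 = 10404 ≡ 273
9^32 ≡ 273^2 = 74529 ≡ 235
9^64 ≡ 235^2 = 55225 ≡ 272
77 = 64 + 8 + 4 + 1, so 9^77 ≡ 272·102·114·9 ≡ 304 (mod 307)
R · y^e ≡ 103·304 = 31312 ≡ 305 (mod 307)

305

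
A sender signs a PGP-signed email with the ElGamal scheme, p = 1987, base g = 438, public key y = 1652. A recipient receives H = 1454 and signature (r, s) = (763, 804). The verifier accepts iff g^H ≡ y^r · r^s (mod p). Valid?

Left side g^H mod p:
Squares mod 1987: 438^1≡438, 438^2≡1092, 438^4≡264, 438^8≡151, 438^16≡944, 438^32≡960, 438^64≡1619, 438^128≡308, 438^256≡1475, 438^512≡1847, 438^1024≡1717
1454 = 1024 + 256 + 128 + 32 + 8 + 4 + 2, so 438^1454 ≡ 1717·1475·308·960·151·264·1092 ≡ 533 (mod 1987)
Right side y^r · r^s mod p:
Squares mod 1987: 1652^1≡1652, 1652^2≡953, 1652^4≡150, 1652^8≡643, 1652^16≡153, 1652^32≡1552, 1652^64≡460, 1652^128≡978, 1652^256≡737, 1652^512≡718
763 = 512 + 128 + 64 + 32 + 16 + 8 + 2 + 1, so 1652^763 ≡ 718·978·460·1552·153·643·953·1652 ≡ 265 (mod 1987)
Squares mod 1987: 763^1≡763, 763^2≡1965, 763^4≡484, 763^8≡1777, 763^16≡386, 763^32≡1958, 763^64≡841, 763^128≡1896, 763^256≡333, 763^512≡1604
804 = 512 + 256 + 32 + 4, so 763^804 ≡ 1604·333·1958·484 ≡ 1416 (mod 1987)
265·1416 = 375240 ≡ 1684 (mod 1987)
533 ≠ 1684, so verification fails.

no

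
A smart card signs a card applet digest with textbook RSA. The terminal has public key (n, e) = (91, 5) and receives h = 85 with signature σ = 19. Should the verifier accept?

reject

σ^5 mod 91 = 80
80 ≠ 85, so verification fails.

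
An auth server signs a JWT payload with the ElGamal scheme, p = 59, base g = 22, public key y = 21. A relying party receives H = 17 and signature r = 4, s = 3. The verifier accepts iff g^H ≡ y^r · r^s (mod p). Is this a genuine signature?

forged

Left side g^H mod p:
22^17 mod 59 = 49
Right side y^r · r^s mod p:
21^4 mod 59 = 17
4^3 mod 59 = 5
17·5 = 85 ≡ 26 (mod 59)
49 ≠ 26, so verification fails.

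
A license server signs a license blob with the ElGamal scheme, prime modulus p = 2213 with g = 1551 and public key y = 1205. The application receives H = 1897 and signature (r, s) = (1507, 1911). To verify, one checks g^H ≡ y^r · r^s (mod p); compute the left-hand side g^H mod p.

2172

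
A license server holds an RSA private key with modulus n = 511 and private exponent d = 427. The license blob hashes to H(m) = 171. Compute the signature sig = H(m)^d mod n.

311

(H(m))^2 ≡ 171^2 = 29241 ≡ 114
(H(m))^4 ≡ 114^2 = 12996 ≡ 221
(H(m))^8 ≡ 221^2 = 48841 ≡ 296
(H(m))^16 ≡ 296^2 = 87616 ≡ 235
(H(m))^32 ≡ 235^2 = 55225 ≡ 37
(H(m))^64 ≡ 37^2 = 1369 ≡ 347
(H(m))^128 ≡ 347^2 = 120409 ≡ 324
(H(m))^256 ≡ 324^2 = 104976 ≡ 221
427 = 256 + 128 + 32 + 8 + 2 + 1, so (H(m))^427 ≡ 221·324·37·296·114·171 ≡ 311 (mod 511)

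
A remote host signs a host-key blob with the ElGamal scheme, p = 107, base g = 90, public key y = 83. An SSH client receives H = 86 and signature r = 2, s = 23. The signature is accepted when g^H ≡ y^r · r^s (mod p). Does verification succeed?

fails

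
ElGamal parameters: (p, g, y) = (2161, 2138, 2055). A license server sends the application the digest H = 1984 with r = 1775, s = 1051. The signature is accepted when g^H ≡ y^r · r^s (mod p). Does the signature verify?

Left side g^H mod p:
2138^2 = 4571044 ≡ 529
2138^4 ≡ 529^2 = 279841 ≡ 1072
2138^8 ≡ 1072^2 = 1149184 ≡ 1693
2138^16 ≡ 1693^2 = 2866249 ≡ 763
2138^32 ≡ 763^2 = 582169 ≡ 860
2138^64 ≡ 860^2 = 739600 ≡ 538
2138^128 ≡ 538^2 = 289444 ≡ 2031
2138^256 ≡ 2031^2 = 4124961 ≡ 1773
2138^512 ≡ 1773^2 = 3143529 ≡ 1435
2138^1024 ≡ 1435^2 = 2059225 ≡ 1953
1984 = 1024 + 512 + 256 + 128 + 64, so 2138^1984 ≡ 1953·1435·1773·2031·538 ≡ 1181 (mod 2161)
Right side y^r · r^s mod p:
2055^2 = 4223025 ≡ 431
2055^4 ≡ 431^2 = 185761 ≡ 2076
2055^8 ≡ 2076^2 = 4309776 ≡ 742
2055^16 ≡ 742^2 = 550564 ≡ 1670
2055^32 ≡ 1670^2 = 2788900 ≡ 1210
2055^64 ≡ 1210^2 = 1464100 ≡ 1103
2055^128 ≡ 1103^2 = 1216609 ≡ 2127
2055^256 ≡ 2127^2 = 4524129 ≡ 1156
2055^512 ≡ 1156^2 = 1336336 ≡ 838
2055^1024 ≡ 838^2 = 702244 ≡ 2080
1775 = 1024 + 512 + 128 + 64 + 32 + 8 + 4 + 2 + 1, so 2055^1775 ≡ 2080·838·2127·1103·1210·742·2076·431·2055 ≡ 1609 (mod 2161)
1775^2 = 3150625 ≡ 2048
1775^4 ≡ 2048^2 = 4194304 ≡ 1964
1775^8 ≡ 1964^2 = 3857296 ≡ 2072
1775^16 ≡ 2072^2 = 4293184 ≡ 1438
1775^32 ≡ 1438^2 = 2067844 ≡ 1928
1775^64 ≡ 1928^2 = 3717184 ≡ 264
1775^128 ≡ 264^2 = 69696 ≡ 544
1775^256 ≡ 544^2 = 295936 ≡ 2040
1775^512 ≡ 2040^2 = 4161600 ≡ 1675
1775^1024 ≡ 1675^2 = 2805625 ≡ 647
1051 = 1024 + 16 + 8 + 2 + 1, so 1775^1051 ≡ 647·1438·2072·2048·1775 ≡ 957 (mod 2161)
1609·957 = 1539813 ≡ 1181 (mod 2161)
1181 ≡ 1181 (mod 2161), so the signature is genuine.

verifies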